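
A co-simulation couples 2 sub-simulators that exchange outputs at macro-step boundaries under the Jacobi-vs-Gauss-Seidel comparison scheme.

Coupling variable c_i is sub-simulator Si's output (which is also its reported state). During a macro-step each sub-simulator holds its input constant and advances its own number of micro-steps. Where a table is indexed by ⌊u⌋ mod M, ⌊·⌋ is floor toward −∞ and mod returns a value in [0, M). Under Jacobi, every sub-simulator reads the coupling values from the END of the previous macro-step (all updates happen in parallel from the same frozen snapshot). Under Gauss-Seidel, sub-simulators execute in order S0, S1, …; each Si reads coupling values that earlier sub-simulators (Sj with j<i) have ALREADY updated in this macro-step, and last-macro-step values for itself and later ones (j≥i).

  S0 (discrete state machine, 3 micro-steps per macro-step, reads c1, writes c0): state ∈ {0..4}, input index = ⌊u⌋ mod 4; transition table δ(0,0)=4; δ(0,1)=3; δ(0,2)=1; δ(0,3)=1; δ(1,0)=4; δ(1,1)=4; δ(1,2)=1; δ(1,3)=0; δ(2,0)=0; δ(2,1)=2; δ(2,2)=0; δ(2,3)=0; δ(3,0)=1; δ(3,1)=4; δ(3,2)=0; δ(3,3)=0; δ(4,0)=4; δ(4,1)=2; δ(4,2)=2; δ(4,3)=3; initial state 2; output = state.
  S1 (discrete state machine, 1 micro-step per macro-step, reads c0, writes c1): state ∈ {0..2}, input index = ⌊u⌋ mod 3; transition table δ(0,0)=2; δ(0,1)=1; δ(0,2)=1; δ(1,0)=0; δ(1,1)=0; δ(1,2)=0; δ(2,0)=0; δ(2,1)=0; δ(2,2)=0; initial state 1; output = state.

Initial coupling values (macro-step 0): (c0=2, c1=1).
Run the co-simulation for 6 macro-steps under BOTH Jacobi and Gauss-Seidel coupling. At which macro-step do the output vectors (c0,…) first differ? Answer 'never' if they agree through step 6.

[Jacobi] macro 1: S0 reads c1=1 → after 3×micro: 2; S1 reads c0=2 → after 1×micro: 0 ⇒ (c0=2, c1=0)
[Jacobi] macro 2: S0 reads c1=0 → after 3×micro: 4; S1 reads c0=2 → after 1×micro: 1 ⇒ (c0=4, c1=1)
[Jacobi] macro 3: S0 reads c1=1 → after 3×micro: 2; S1 reads c0=4 → after 1×micro: 0 ⇒ (c0=2, c1=0)
[Jacobi] macro 4: S0 reads c1=0 → after 3×micro: 4; S1 reads c0=2 → after 1×micro: 1 ⇒ (c0=4, c1=1)
[Jacobi] macro 5: S0 reads c1=1 → after 3×micro: 2; S1 reads c0=4 → after 1×micro: 0 ⇒ (c0=2, c1=0)
[Jacobi] macro 6: S0 reads c1=0 → after 3×micro: 4; S1 reads c0=2 → after 1×micro: 1 ⇒ (c0=4, c1=1)
[Gauss-Seidel] macro 1: S0 reads c1=1 → after 3×micro: 2; S1 reads c0=2 → after 1×micro: 0 ⇒ (c0=2, c1=0)
[Gauss-Seidel] macro 2: S0 reads c1=0 → after 3×micro: 4; S1 reads c0=4 → after 1×micro: 1 ⇒ (c0=4, c1=1)
[Gauss-Seidel] macro 3: S0 reads c1=1 → after 3×micro: 2; S1 reads c0=2 → after 1×micro: 0 ⇒ (c0=2, c1=0)
[Gauss-Seidel] macro 4: S0 reads c1=0 → after 3×micro: 4; S1 reads c0=4 → after 1×micro: 1 ⇒ (c0=4, c1=1)
[Gauss-Seidel] macro 5: S0 reads c1=1 → after 3×micro: 2; S1 reads c0=2 → after 1×micro: 0 ⇒ (c0=2, c1=0)
[Gauss-Seidel] macro 6: S0 reads c1=0 → after 3×micro: 4; S1 reads c0=4 → after 1×micro: 1 ⇒ (c0=4, c1=1)

first divergence at macro-step: never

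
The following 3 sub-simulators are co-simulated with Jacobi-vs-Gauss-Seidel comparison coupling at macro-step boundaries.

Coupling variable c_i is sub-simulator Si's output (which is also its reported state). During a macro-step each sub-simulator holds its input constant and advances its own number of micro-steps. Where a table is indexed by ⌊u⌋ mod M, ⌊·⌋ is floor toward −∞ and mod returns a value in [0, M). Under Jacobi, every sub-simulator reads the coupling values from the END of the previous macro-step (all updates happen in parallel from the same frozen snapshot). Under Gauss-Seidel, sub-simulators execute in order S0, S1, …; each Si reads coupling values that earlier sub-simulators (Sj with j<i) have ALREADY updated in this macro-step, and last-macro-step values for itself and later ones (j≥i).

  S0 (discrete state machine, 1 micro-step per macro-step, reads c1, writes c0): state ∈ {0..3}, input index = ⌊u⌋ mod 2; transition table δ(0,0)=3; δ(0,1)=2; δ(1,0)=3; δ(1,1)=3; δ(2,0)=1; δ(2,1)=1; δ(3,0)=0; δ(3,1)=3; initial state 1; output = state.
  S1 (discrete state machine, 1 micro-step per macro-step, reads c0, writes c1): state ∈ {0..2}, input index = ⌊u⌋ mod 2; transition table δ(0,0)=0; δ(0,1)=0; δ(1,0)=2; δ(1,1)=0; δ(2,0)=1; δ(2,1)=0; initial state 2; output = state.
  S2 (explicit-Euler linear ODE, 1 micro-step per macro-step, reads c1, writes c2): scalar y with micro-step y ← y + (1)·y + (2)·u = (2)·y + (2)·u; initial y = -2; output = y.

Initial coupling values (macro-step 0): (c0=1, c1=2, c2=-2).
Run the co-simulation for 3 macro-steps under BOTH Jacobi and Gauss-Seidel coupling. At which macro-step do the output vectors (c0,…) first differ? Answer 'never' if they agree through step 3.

[Jacobi] macro 1: S0 reads c1=2 → after 1×micro: 3; S1 reads c0=1 → after 1×micro: 0; S2 reads c1=2 → after 1×micro: 0 ⇒ (c0=3, c1=0, c2=0)
[Jacobi] macro 2: S0 reads c1=0 → after 1×micro: 0; S1 reads c0=3 → after 1×micro: 0; S2 reads c1=0 → after 1×micro: 0 ⇒ (c0=0, c1=0, c2=0)
[Jacobi] macro 3: S0 reads c1=0 → after 1×micro: 3; S1 reads c0=0 → after 1×micro: 0; S2 reads c1=0 → after 1×micro: 0 ⇒ (c0=3, c1=0, c2=0)
[Gauss-Seidel] macro 1: S0 reads c1=2 → after 1×micro: 3; S1 reads c0=3 → after 1×micro: 0; S2 reads c1=0 → after 1×micro: -4 ⇒ (c0=3, c1=0, c2=-4)
[Gauss-Seidel] macro 2: S0 reads c1=0 → after 1×micro: 0; S1 reads c0=0 → after 1×micro: 0; S2 reads c1=0 → after 1×micro: -8 ⇒ (c0=0, c1=0, c2=-8)
[Gauss-Seidel] macro 3: S0 reads c1=0 → after 1×micro: 3; S1 reads c0=3 → after 1×micro: 0; S2 reads c1=0 → after 1×micro: -16 ⇒ (c0=3, c1=0, c2=-16)

first divergence at macro-step: 1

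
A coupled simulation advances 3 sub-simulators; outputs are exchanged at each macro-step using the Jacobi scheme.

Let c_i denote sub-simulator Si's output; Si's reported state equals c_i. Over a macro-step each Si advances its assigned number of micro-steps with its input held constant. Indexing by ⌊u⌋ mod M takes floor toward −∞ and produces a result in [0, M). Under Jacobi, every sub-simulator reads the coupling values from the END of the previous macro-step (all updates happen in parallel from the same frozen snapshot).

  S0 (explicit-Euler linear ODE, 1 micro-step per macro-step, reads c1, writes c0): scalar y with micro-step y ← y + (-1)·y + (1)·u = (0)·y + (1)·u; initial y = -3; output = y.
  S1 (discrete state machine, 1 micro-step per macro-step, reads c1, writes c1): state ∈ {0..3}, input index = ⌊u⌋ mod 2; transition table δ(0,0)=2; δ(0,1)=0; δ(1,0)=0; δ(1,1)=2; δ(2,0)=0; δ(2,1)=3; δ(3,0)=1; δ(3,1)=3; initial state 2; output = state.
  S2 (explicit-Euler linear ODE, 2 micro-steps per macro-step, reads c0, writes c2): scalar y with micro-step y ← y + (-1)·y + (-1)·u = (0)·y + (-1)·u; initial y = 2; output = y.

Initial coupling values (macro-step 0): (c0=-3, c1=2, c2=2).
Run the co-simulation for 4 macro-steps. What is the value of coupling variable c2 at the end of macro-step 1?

c2 at macro-step 1 = 3

macro 1: S0 reads c1=2 → after 1×micro: 2; S1 reads c1=2 → after 1×micro: 0; S2 reads c0=-3 → after 2×micro: 3 ⇒ (c0=2, c1=0, c2=3)
macro 2: S0 reads c1=0 → after 1×micro: 0; S1 reads c1=0 → after 1×micro: 2; S2 reads c0=2 → after 2×micro: -2 ⇒ (c0=0, c1=2, c2=-2)
macro 3: S0 reads c1=2 → after 1×micro: 2; S1 reads c1=2 → after 1×micro: 0; S2 reads c0=0 → after 2×micro: 0 ⇒ (c0=2, c1=0, c2=0)
macro 4: S0 reads c1=0 → after 1×micro: 0; S1 reads c1=0 → after 1×micro: 2; S2 reads c0=2 → after 2×micro: -2 ⇒ (c0=0, c1=2, c2=-2)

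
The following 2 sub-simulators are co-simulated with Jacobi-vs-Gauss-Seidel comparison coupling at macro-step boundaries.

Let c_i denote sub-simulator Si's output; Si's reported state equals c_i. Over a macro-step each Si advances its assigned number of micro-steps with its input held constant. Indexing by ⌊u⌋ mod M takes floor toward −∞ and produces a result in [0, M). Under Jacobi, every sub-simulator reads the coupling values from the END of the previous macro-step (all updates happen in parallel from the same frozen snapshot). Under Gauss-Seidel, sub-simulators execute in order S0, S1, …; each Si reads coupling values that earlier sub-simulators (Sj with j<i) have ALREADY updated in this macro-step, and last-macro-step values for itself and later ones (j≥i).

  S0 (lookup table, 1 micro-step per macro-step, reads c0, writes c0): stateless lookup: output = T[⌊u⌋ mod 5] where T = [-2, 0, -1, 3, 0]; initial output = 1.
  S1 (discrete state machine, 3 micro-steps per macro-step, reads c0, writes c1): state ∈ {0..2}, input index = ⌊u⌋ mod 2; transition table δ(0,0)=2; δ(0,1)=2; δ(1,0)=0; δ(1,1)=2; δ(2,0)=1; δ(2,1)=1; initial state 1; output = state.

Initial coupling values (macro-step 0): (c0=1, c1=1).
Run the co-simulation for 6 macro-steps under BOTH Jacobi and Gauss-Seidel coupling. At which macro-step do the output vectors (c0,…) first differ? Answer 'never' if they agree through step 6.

[Jacobi] macro 1: S0 reads c0=1 → after 1×micro: 0; S1 reads c0=1 → after 3×micro: 2 ⇒ (c0=0, c1=2)
[Jacobi] macro 2: S0 reads c0=0 → after 1×micro: -2; S1 reads c0=0 → after 3×micro: 2 ⇒ (c0=-2, c1=2)
[Jacobi] macro 3: S0 reads c0=-2 → after 1×micro: 3; S1 reads c0=-2 → after 3×micro: 2 ⇒ (c0=3, c1=2)
[Jacobi] macro 4: S0 reads c0=3 → after 1×micro: 3; S1 reads c0=3 → after 3×micro: 1 ⇒ (c0=3, c1=1)
[Jacobi] macro 5: S0 reads c0=3 → after 1×micro: 3; S1 reads c0=3 → after 3×micro: 2 ⇒ (c0=3, c1=2)
[Jacobi] macro 6: S0 reads c0=3 → after 1×micro: 3; S1 reads c0=3 → after 3×micro: 1 ⇒ (c0=3, c1=1)
[Gauss-Seidel] macro 1: S0 reads c0=1 → after 1×micro: 0; S1 reads c0=0 → after 3×micro: 1 ⇒ (c0=0, c1=1)
[Gauss-Seidel] macro 2: S0 reads c0=0 → after 1×micro: -2; S1 reads c0=-2 → after 3×micro: 1 ⇒ (c0=-2, c1=1)
[Gauss-Seidel] macro 3: S0 reads c0=-2 → after 1×micro: 3; S1 reads c0=3 → after 3×micro: 2 ⇒ (c0=3, c1=2)
[Gauss-Seidel] macro 4: S0 reads c0=3 → after 1×micro: 3; S1 reads c0=3 → after 3×micro: 1 ⇒ (c0=3, c1=1)
[Gauss-Seidel] macro 5: S0 reads c0=3 → after 1×micro: 3; S1 reads c0=3 → after 3×micro: 2 ⇒ (c0=3, c1=2)
[Gauss-Seidel] macro 6: S0 reads c0=3 → after 1×micro: 3; S1 reads c0=3 → after 3×micro: 1 ⇒ (c0=3, c1=1)

first divergence at macro-step: 1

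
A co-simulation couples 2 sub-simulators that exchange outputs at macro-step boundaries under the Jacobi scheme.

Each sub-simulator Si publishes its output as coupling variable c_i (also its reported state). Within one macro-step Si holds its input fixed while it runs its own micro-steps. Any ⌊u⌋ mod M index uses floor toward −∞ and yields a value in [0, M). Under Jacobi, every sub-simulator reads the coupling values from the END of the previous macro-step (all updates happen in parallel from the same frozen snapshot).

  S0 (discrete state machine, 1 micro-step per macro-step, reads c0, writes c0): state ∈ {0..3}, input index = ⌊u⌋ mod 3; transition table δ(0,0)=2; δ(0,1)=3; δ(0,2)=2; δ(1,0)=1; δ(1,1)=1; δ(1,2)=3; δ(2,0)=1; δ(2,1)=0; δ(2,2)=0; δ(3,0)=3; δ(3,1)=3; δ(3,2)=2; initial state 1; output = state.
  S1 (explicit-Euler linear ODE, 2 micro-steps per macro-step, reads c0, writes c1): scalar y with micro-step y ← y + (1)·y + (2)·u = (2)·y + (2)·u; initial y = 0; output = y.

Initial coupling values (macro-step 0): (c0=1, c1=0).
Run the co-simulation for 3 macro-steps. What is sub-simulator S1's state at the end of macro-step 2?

macro 1: S0 reads c0=1 → after 1×micro: 1; S1 reads c0=1 → after 2×micro: 6 ⇒ (c0=1, c1=6)
macro 2: S0 reads c0=1 → after 1×micro: 1; S1 reads c0=1 → after 2×micro: 30 ⇒ (c0=1, c1=30)
macro 3: S0 reads c0=1 → after 1×micro: 1; S1 reads c0=1 → after 2×micro: 126 ⇒ (c0=1, c1=126)

S1 state at macro-step 2 = 30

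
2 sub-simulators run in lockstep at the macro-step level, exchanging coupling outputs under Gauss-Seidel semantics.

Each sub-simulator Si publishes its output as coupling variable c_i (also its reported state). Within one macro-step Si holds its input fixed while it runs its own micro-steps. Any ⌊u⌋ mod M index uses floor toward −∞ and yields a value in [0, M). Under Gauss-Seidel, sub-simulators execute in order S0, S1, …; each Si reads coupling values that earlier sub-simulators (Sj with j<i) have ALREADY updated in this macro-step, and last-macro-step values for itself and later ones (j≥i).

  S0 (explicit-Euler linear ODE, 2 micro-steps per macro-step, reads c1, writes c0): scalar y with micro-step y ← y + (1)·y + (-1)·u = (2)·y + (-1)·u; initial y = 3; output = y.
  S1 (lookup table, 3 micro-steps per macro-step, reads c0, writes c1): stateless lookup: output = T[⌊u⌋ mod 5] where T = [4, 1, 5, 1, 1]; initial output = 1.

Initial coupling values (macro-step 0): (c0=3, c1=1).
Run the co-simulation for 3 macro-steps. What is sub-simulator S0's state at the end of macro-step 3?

S0 state at macro-step 3 = 129

macro 1: S0 reads c1=1 → after 2×micro: 9; S1 reads c0=9 → after 3×micro: 1 ⇒ (c0=9, c1=1)
macro 2: S0 reads c1=1 → after 2×micro: 33; S1 reads c0=33 → after 3×micro: 1 ⇒ (c0=33, c1=1)
macro 3: S0 reads c1=1 → after 2×micro: 129; S1 reads c0=129 → after 3×micro: 1 ⇒ (c0=129, c1=1)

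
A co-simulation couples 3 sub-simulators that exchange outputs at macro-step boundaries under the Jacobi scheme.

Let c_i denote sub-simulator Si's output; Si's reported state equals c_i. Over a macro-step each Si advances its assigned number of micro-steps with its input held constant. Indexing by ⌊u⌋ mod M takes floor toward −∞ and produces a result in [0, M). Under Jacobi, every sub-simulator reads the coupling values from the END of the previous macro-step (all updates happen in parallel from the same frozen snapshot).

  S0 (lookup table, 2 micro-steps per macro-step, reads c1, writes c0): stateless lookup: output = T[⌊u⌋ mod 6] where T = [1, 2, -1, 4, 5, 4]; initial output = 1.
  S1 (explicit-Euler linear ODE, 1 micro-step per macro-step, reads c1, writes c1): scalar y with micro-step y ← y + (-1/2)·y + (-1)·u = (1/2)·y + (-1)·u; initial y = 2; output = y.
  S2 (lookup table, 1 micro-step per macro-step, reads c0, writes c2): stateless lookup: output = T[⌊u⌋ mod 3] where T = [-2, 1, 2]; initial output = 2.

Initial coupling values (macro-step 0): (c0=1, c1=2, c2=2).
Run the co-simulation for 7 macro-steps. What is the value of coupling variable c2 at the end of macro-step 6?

macro 1: S0 reads c1=2 → after 2×micro: -1; S1 reads c1=2 → after 1×micro: -1; S2 reads c0=1 → after 1×micro: 1 ⇒ (c0=-1, c1=-1, c2=1)
macro 2: S0 reads c1=-1 → after 2×micro: 4; S1 reads c1=-1 → after 1×micro: 1/2; S2 reads c0=-1 → after 1×micro: 2 ⇒ (c0=4, c1=1/2, c2=2)
macro 3: S0 reads c1=1/2 → after 2×micro: 1; S1 reads c1=1/2 → after 1×micro: -1/4; S2 reads c0=4 → after 1×micro: 1 ⇒ (c0=1, c1=-1/4, c2=1)
macro 4: S0 reads c1=-1/4 → after 2×micro: 4; S1 reads c1=-1/4 → after 1×micro: 1/8; S2 reads c0=1 → after 1×micro: 1 ⇒ (c0=4, c1=1/8, c2=1)
macro 5: S0 reads c1=1/8 → after 2×micro: 1; S1 reads c1=1/8 → after 1×micro: -1/16; S2 reads c0=4 → after 1×micro: 1 ⇒ (c0=1, c1=-1/16, c2=1)
macro 6: S0 reads c1=-1/16 → after 2×micro: 4; S1 reads c1=-1/16 → after 1×micro: 1/32; S2 reads c0=1 → after 1×micro: 1 ⇒ (c0=4, c1=1/32, c2=1)
macro 7: S0 reads c1=1/32 → after 2×micro: 1; S1 reads c1=1/32 → after 1×micro: -1/64; S2 reads c0=4 → after 1×micro: 1 ⇒ (c0=1, c1=-1/64, c2=1)

c2 at macro-step 6 = 1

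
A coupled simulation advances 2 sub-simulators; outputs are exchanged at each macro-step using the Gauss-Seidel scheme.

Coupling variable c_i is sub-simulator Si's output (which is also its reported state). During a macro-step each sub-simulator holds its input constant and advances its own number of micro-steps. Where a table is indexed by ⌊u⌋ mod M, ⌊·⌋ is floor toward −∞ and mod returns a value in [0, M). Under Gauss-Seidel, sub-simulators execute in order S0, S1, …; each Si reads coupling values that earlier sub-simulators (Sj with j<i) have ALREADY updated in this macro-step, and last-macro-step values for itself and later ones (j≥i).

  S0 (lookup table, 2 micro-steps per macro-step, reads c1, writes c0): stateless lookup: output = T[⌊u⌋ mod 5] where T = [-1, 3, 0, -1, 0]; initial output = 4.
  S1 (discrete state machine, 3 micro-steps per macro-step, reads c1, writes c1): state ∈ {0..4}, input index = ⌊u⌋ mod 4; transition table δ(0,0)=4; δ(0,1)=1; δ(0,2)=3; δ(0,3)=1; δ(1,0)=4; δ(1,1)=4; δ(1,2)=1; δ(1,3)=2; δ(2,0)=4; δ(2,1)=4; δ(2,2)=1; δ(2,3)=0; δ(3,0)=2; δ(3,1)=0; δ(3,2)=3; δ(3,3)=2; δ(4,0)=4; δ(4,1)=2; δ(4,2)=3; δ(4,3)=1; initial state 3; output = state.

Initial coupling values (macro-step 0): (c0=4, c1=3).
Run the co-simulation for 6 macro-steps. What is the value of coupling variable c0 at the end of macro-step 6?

c0 at macro-step 6 = 0

macro 1: S0 reads c1=3 → after 2×micro: -1; S1 reads c1=3 → after 3×micro: 1 ⇒ (c0=-1, c1=1)
macro 2: S0 reads c1=1 → after 2×micro: 3; S1 reads c1=1 → after 3×micro: 4 ⇒ (c0=3, c1=4)
macro 3: S0 reads c1=4 → after 2×micro: 0; S1 reads c1=4 → after 3×micro: 4 ⇒ (c0=0, c1=4)
macro 4: S0 reads c1=4 → after 2×micro: 0; S1 reads c1=4 → after 3×micro: 4 ⇒ (c0=0, c1=4)
macro 5: S0 reads c1=4 → after 2×micro: 0; S1 reads c1=4 → after 3×micro: 4 ⇒ (c0=0, c1=4)
macro 6: S0 reads c1=4 → after 2×micro: 0; S1 reads c1=4 → after 3×micro: 4 ⇒ (c0=0, c1=4)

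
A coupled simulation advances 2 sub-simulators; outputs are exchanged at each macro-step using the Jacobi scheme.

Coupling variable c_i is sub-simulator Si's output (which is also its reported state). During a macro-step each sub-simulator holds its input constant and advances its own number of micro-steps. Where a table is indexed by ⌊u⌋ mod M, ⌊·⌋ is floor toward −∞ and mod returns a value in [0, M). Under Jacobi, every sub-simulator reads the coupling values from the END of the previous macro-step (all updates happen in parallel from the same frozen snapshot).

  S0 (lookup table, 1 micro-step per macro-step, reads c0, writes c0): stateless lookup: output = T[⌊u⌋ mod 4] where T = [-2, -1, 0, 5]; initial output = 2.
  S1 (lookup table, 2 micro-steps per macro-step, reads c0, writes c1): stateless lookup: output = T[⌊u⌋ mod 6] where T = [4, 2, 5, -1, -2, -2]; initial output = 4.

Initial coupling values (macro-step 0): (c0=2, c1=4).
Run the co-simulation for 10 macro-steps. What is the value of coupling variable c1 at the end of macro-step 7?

c1 at macro-step 7 = -2

macro 1: S0 reads c0=2 → after 1×micro: 0; S1 reads c0=2 → after 2×micro: 5 ⇒ (c0=0, c1=5)
macro 2: S0 reads c0=0 → after 1×micro: -2; S1 reads c0=0 → after 2×micro: 4 ⇒ (c0=-2, c1=4)
macro 3: S0 reads c0=-2 → after 1×micro: 0; S1 reads c0=-2 → after 2×micro: -2 ⇒ (c0=0, c1=-2)
macro 4: S0 reads c0=0 → after 1×micro: -2; S1 reads c0=0 → after 2×micro: 4 ⇒ (c0=-2, c1=4)
macro 5: S0 reads c0=-2 → after 1×micro: 0; S1 reads c0=-2 → after 2×micro: -2 ⇒ (c0=0, c1=-2)
macro 6: S0 reads c0=0 → after 1×micro: -2; S1 reads c0=0 → after 2×micro: 4 ⇒ (c0=-2, c1=4)
macro 7: S0 reads c0=-2 → after 1×micro: 0; S1 reads c0=-2 → after 2×micro: -2 ⇒ (c0=0, c1=-2)
macro 8: S0 reads c0=0 → after 1×micro: -2; S1 reads c0=0 → after 2×micro: 4 ⇒ (c0=-2, c1=4)
macro 9: S0 reads c0=-2 → after 1×micro: 0; S1 reads c0=-2 → after 2×micro: -2 ⇒ (c0=0, c1=-2)
macro 10: S0 reads c0=0 → after 1×micro: -2; S1 reads c0=0 → after 2×micro: 4 ⇒ (c0=-2, c1=4)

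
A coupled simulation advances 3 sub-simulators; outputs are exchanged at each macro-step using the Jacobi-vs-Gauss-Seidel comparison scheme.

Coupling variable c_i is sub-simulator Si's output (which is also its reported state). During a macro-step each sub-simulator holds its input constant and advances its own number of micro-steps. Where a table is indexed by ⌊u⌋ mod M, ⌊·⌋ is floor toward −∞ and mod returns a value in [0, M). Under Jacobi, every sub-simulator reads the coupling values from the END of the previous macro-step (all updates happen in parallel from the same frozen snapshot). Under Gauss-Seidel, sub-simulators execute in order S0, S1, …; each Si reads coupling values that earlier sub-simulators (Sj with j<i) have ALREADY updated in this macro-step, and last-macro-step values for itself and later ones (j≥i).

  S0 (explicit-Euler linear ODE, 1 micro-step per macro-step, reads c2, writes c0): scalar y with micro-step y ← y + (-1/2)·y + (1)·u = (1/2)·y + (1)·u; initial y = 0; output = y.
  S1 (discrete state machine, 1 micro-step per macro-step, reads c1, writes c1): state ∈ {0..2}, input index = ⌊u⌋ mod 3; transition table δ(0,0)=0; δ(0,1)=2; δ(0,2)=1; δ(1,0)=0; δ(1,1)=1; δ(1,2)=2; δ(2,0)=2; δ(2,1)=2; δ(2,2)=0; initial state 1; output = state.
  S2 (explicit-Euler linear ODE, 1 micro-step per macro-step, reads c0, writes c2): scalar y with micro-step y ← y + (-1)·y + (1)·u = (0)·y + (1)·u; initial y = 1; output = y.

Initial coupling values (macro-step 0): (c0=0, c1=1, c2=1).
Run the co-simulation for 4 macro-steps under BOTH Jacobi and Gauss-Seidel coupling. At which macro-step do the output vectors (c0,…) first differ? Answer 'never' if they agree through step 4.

[Jacobi] macro 1: S0 reads c2=1 → after 1×micro: 1; S1 reads c1=1 → after 1×micro: 1; S2 reads c0=0 → after 1×micro: 0 ⇒ (c0=1, c1=1, c2=0)
[Jacobi] macro 2: S0 reads c2=0 → after 1×micro: 1/2; S1 reads c1=1 → after 1×micro: 1; S2 reads c0=1 → after 1×micro: 1 ⇒ (c0=1/2, c1=1, c2=1)
[Jacobi] macro 3: S0 reads c2=1 → after 1×micro: 5/4; S1 reads c1=1 → after 1×micro: 1; S2 reads c0=1/2 → after 1×micro: 1/2 ⇒ (c0=5/4, c1=1, c2=1/2)
[Jacobi] macro 4: S0 reads c2=1/2 → after 1×micro: 9/8; S1 reads c1=1 → after 1×micro: 1; S2 reads c0=5/4 → after 1×micro: 5/4 ⇒ (c0=9/8, c1=1, c2=5/4)
[Gauss-Seidel] macro 1: S0 reads c2=1 → after 1×micro: 1; S1 reads c1=1 → after 1×micro: 1; S2 reads c0=1 → after 1×micro: 1 ⇒ (c0=1, c1=1, c2=1)
[Gauss-Seidel] macro 2: S0 reads c2=1 → after 1×micro: 3/2; S1 reads c1=1 → after 1×micro: 1; S2 reads c0=3/2 → after 1×micro: 3/2 ⇒ (c0=3/2, c1=1, c2=3/2)
[Gauss-Seidel] macro 3: S0 reads c2=3/2 → after 1×micro: 9/4; S1 reads c1=1 → after 1×micro: 1; S2 reads c0=9/4 → after 1×micro: 9/4 ⇒ (c0=9/4, c1=1, c2=9/4)
[Gauss-Seidel] macro 4: S0 reads c2=9/4 → after 1×micro: 27/8; S1 reads c1=1 → after 1×micro: 1; S2 reads c0=27/8 → after 1×micro: 27/8 ⇒ (c0=27/8, c1=1, c2=27/8)

first divergence at macro-step: 1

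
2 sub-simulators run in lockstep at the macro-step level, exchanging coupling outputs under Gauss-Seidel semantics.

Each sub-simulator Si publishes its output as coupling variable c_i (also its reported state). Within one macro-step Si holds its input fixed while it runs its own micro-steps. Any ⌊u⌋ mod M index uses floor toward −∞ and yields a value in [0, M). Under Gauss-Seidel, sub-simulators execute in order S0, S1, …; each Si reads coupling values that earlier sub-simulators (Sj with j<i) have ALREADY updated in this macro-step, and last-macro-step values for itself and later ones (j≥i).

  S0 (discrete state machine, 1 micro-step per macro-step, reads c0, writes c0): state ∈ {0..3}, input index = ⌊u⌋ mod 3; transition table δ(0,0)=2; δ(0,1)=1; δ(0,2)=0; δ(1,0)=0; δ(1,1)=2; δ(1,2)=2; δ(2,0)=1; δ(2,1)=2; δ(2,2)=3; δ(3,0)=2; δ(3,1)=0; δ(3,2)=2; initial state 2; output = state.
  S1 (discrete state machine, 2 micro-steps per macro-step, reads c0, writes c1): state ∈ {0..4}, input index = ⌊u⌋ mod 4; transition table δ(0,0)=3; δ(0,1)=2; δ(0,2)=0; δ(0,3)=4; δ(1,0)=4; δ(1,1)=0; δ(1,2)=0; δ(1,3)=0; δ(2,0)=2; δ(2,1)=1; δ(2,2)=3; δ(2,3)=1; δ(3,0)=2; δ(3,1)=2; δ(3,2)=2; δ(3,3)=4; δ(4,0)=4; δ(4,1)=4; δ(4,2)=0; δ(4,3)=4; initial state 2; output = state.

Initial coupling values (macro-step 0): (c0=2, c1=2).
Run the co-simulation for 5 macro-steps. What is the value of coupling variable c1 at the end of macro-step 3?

c1 at macro-step 3 = 4

macro 1: S0 reads c0=2 → after 1×micro: 3; S1 reads c0=3 → after 2×micro: 0 ⇒ (c0=3, c1=0)
macro 2: S0 reads c0=3 → after 1×micro: 2; S1 reads c0=2 → after 2×micro: 0 ⇒ (c0=2, c1=0)
macro 3: S0 reads c0=2 → after 1×micro: 3; S1 reads c0=3 → after 2×micro: 4 ⇒ (c0=3, c1=4)
macro 4: S0 reads c0=3 → after 1×micro: 2; S1 reads c0=2 → after 2×micro: 0 ⇒ (c0=2, c1=0)
macro 5: S0 reads c0=2 → after 1×micro: 3; S1 reads c0=3 → after 2×micro: 4 ⇒ (c0=3, c1=4)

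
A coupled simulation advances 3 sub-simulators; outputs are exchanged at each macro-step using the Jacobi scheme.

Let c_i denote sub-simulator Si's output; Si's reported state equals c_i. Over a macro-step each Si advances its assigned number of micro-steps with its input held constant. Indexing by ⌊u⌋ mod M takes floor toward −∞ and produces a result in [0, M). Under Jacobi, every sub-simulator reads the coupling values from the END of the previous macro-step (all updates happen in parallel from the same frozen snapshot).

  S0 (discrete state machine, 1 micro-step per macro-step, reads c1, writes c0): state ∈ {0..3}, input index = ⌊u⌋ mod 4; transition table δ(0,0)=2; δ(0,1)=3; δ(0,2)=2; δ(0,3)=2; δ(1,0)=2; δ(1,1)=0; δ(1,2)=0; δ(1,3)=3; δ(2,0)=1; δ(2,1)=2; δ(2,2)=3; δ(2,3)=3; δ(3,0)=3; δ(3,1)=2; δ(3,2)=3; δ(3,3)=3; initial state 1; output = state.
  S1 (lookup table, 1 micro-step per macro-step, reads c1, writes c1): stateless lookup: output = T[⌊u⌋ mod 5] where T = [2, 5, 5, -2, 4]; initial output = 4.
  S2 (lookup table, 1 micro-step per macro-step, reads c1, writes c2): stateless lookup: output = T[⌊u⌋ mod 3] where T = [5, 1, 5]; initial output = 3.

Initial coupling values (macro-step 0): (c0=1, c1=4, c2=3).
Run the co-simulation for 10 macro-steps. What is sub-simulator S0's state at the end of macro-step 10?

macro 1: S0 reads c1=4 → after 1×micro: 2; S1 reads c1=4 → after 1×micro: 4; S2 reads c1=4 → after 1×micro: 1 ⇒ (c0=2, c1=4, c2=1)
macro 2: S0 reads c1=4 → after 1×micro: 1; S1 reads c1=4 → after 1×micro: 4; S2 reads c1=4 → after 1×micro: 1 ⇒ (c0=1, c1=4, c2=1)
macro 3: S0 reads c1=4 → after 1×micro: 2; S1 reads c1=4 → after 1×micro: 4; S2 reads c1=4 → after 1×micro: 1 ⇒ (c0=2, c1=4, c2=1)
macro 4: S0 reads c1=4 → after 1×micro: 1; S1 reads c1=4 → after 1×micro: 4; S2 reads c1=4 → after 1×micro: 1 ⇒ (c0=1, c1=4, c2=1)
macro 5: S0 reads c1=4 → after 1×micro: 2; S1 reads c1=4 → after 1×micro: 4; S2 reads c1=4 → after 1×micro: 1 ⇒ (c0=2, c1=4, c2=1)
macro 6: S0 reads c1=4 → after 1×micro: 1; S1 reads c1=4 → after 1×micro: 4; S2 reads c1=4 → after 1×micro: 1 ⇒ (c0=1, c1=4, c2=1)
macro 7: S0 reads c1=4 → after 1×micro: 2; S1 reads c1=4 → after 1×micro: 4; S2 reads c1=4 → after 1×micro: 1 ⇒ (c0=2, c1=4, c2=1)
macro 8: S0 reads c1=4 → after 1×micro: 1; S1 reads c1=4 → after 1×micro: 4; S2 reads c1=4 → after 1×micro: 1 ⇒ (c0=1, c1=4, c2=1)
macro 9: S0 reads c1=4 → after 1×micro: 2; S1 reads c1=4 → after 1×micro: 4; S2 reads c1=4 → after 1×micro: 1 ⇒ (c0=2, c1=4, c2=1)
macro 10: S0 reads c1=4 → after 1×micro: 1; S1 reads c1=4 → after 1×micro: 4; S2 reads c1=4 → after 1×micro: 1 ⇒ (c0=1, c1=4, c2=1)

S0 state at macro-step 10 = 1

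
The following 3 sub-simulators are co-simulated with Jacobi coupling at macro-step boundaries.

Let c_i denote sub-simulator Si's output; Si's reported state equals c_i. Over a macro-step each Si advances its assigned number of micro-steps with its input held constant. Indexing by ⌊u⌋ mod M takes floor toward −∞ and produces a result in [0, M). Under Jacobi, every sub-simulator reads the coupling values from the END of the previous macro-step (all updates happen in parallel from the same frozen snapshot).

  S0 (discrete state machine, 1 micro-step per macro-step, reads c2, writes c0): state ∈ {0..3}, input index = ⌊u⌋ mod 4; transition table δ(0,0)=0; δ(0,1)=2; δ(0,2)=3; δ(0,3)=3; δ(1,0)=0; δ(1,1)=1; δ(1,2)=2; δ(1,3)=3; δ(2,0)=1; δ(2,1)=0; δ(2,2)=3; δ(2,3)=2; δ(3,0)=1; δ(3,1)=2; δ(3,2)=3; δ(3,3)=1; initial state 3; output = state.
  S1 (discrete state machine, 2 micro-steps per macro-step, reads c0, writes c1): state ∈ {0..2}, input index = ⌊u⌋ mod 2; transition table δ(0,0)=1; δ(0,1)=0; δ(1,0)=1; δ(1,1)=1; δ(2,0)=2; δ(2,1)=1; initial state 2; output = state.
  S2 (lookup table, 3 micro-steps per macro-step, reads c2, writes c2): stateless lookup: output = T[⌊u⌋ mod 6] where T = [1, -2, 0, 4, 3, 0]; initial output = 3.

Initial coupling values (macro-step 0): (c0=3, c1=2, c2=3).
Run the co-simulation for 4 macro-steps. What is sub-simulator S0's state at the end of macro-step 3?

macro 1: S0 reads c2=3 → after 1×micro: 1; S1 reads c0=3 → after 2×micro: 1; S2 reads c2=3 → after 3×micro: 4 ⇒ (c0=1, c1=1, c2=4)
macro 2: S0 reads c2=4 → after 1×micro: 0; S1 reads c0=1 → after 2×micro: 1; S2 reads c2=4 → after 3×micro: 3 ⇒ (c0=0, c1=1, c2=3)
macro 3: S0 reads c2=3 → after 1×micro: 3; S1 reads c0=0 → after 2×micro: 1; S2 reads c2=3 → after 3×micro: 4 ⇒ (c0=3, c1=1, c2=4)
macro 4: S0 reads c2=4 → after 1×micro: 1; S1 reads c0=3 → after 2×micro: 1; S2 reads c2=4 → after 3×micro: 3 ⇒ (c0=1, c1=1, c2=3)

S0 state at macro-step 3 = 3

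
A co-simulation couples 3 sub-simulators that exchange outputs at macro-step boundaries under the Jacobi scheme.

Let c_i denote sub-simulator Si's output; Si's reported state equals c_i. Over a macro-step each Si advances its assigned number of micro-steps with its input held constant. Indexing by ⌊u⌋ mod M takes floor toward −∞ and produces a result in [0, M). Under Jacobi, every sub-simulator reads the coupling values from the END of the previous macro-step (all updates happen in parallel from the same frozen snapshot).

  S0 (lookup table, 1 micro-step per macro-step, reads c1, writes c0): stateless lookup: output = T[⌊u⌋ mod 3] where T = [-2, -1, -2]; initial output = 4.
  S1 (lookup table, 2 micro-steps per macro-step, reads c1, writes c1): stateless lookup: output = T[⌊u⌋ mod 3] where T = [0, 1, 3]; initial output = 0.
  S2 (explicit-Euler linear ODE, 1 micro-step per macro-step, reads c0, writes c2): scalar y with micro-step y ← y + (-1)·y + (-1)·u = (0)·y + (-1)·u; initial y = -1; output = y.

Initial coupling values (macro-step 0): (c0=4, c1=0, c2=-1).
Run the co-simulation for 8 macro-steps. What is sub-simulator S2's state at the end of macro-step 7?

macro 1: S0 reads c1=0 → after 1×micro: -2; S1 reads c1=0 → after 2×micro: 0; S2 reads c0=4 → after 1×micro: -4 ⇒ (c0=-2, c1=0, c2=-4)
macro 2: S0 reads c1=0 → after 1×micro: -2; S1 reads c1=0 → after 2×micro: 0; S2 reads c0=-2 → after 1×micro: 2 ⇒ (c0=-2, c1=0, c2=2)
macro 3: S0 reads c1=0 → after 1×micro: -2; S1 reads c1=0 → after 2×micro: 0; S2 reads c0=-2 → after 1×micro: 2 ⇒ (c0=-2, c1=0, c2=2)
macro 4: S0 reads c1=0 → after 1×micro: -2; S1 reads c1=0 → after 2×micro: 0; S2 reads c0=-2 → after 1×micro: 2 ⇒ (c0=-2, c1=0, c2=2)
macro 5: S0 reads c1=0 → after 1×micro: -2; S1 reads c1=0 → after 2×micro: 0; S2 reads c0=-2 → after 1×micro: 2 ⇒ (c0=-2, c1=0, c2=2)
macro 6: S0 reads c1=0 → after 1×micro: -2; S1 reads c1=0 → after 2×micro: 0; S2 reads c0=-2 → after 1×micro: 2 ⇒ (c0=-2, c1=0, c2=2)
macro 7: S0 reads c1=0 → after 1×micro: -2; S1 reads c1=0 → after 2×micro: 0; S2 reads c0=-2 → after 1×micro: 2 ⇒ (c0=-2, c1=0, c2=2)
macro 8: S0 reads c1=0 → after 1×micro: -2; S1 reads c1=0 → after 2×micro: 0; S2 reads c0=-2 → after 1×micro: 2 ⇒ (c0=-2, c1=0, c2=2)

S2 state at macro-step 7 = 2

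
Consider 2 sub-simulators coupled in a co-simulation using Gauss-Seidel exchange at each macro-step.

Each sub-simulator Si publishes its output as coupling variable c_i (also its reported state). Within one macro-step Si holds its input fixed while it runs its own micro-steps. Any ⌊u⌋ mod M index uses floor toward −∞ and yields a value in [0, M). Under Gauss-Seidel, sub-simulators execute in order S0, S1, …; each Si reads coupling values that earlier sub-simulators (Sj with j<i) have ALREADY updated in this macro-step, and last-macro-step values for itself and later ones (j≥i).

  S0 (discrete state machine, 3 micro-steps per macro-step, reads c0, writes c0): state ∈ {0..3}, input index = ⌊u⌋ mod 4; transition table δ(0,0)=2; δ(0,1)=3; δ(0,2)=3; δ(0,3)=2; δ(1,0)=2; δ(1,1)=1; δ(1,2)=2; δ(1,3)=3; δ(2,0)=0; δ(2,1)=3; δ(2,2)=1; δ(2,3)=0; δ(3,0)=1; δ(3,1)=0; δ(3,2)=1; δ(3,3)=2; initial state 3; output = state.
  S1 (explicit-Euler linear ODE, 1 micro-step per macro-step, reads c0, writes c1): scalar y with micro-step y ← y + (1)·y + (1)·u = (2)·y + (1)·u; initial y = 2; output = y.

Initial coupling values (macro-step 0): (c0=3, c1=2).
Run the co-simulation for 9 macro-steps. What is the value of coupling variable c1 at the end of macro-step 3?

c1 at macro-step 3 = 27

macro 1: S0 reads c0=3 → after 3×micro: 2; S1 reads c0=2 → after 1×micro: 6 ⇒ (c0=2, c1=6)
macro 2: S0 reads c0=2 → after 3×micro: 1; S1 reads c0=1 → after 1×micro: 13 ⇒ (c0=1, c1=13)
macro 3: S0 reads c0=1 → after 3×micro: 1; S1 reads c0=1 → after 1×micro: 27 ⇒ (c0=1, c1=27)
macro 4: S0 reads c0=1 → after 3×micro: 1; S1 reads c0=1 → after 1×micro: 55 ⇒ (c0=1, c1=55)
macro 5: S0 reads c0=1 → after 3×micro: 1; S1 reads c0=1 → after 1×micro: 111 ⇒ (c0=1, c1=111)
macro 6: S0 reads c0=1 → after 3×micro: 1; S1 reads c0=1 → after 1×micro: 223 ⇒ (c0=1, c1=223)
macro 7: S0 reads c0=1 → after 3×micro: 1; S1 reads c0=1 → after 1×micro: 447 ⇒ (c0=1, c1=447)
macro 8: S0 reads c0=1 → after 3×micro: 1; S1 reads c0=1 → after 1×micro: 895 ⇒ (c0=1, c1=895)
macro 9: S0 reads c0=1 → after 3×micro: 1; S1 reads c0=1 → after 1×micro: 1791 ⇒ (c0=1, c1=1791)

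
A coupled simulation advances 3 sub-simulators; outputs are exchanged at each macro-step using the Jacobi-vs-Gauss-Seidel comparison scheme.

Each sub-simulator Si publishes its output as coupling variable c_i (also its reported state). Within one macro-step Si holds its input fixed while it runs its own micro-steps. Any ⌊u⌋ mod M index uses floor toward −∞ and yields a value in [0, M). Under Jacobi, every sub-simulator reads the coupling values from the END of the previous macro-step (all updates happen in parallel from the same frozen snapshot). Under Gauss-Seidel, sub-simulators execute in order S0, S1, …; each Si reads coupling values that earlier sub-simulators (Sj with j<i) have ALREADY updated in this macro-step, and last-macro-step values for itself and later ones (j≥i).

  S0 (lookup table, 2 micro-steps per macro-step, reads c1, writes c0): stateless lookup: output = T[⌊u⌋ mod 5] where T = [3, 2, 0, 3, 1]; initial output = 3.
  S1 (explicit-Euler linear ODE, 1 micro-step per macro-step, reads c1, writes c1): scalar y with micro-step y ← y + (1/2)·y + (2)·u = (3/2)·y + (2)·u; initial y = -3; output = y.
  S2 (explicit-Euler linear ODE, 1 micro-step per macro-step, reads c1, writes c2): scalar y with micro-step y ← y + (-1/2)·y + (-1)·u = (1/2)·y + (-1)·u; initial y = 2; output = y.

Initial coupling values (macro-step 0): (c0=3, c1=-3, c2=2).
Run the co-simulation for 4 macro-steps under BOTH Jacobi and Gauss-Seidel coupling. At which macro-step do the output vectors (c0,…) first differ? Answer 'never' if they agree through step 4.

first divergence at macro-step: 1

[Jacobi] macro 1: S0 reads c1=-3 → after 2×micro: 0; S1 reads c1=-3 → after 1×micro: -21/2; S2 reads c1=-3 → after 1×micro: 4 ⇒ (c0=0, c1=-21/2, c2=4)
[Jacobi] macro 2: S0 reads c1=-21/2 → after 2×micro: 1; S1 reads c1=-21/2 → after 1×micro: -147/4; S2 reads c1=-21/2 → after 1×micro: 25/2 ⇒ (c0=1, c1=-147/4, c2=25/2)
[Jacobi] macro 3: S0 reads c1=-147/4 → after 2×micro: 3; S1 reads c1=-147/4 → after 1×micro: -1029/8; S2 reads c1=-147/4 → after 1×micro: 43 ⇒ (c0=3, c1=-1029/8, c2=43)
[Jacobi] macro 4: S0 reads c1=-1029/8 → after 2×micro: 2; S1 reads c1=-1029/8 → after 1×micro: -7203/16; S2 reads c1=-1029/8 → after 1×micro: 1201/8 ⇒ (c0=2, c1=-7203/16, c2=1201/8)
[Gauss-Seidel] macro 1: S0 reads c1=-3 → after 2×micro: 0; S1 reads c1=-3 → after 1×micro: -21/2; S2 reads c1=-21/2 → after 1×micro: 23/2 ⇒ (c0=0, c1=-21/2, c2=23/2)
[Gauss-Seidel] macro 2: S0 reads c1=-21/2 → after 2×micro: 1; S1 reads c1=-21/2 → after 1×micro: -147/4; S2 reads c1=-147/4 → after 1×micro: 85/2 ⇒ (c0=1, c1=-147/4, c2=85/2)
[Gauss-Seidel] macro 3: S0 reads c1=-147/4 → after 2×micro: 3; S1 reads c1=-147/4 → after 1×micro: -1029/8; S2 reads c1=-1029/8 → after 1×micro: 1199/8 ⇒ (c0=3, c1=-1029/8, c2=1199/8)
[Gauss-Seidel] macro 4: S0 reads c1=-1029/8 → after 2×micro: 2; S1 reads c1=-1029/8 → after 1×micro: -7203/16; S2 reads c1=-7203/16 → after 1×micro: 4201/8 ⇒ (c0=2, c1=-7203/16, c2=4201/8)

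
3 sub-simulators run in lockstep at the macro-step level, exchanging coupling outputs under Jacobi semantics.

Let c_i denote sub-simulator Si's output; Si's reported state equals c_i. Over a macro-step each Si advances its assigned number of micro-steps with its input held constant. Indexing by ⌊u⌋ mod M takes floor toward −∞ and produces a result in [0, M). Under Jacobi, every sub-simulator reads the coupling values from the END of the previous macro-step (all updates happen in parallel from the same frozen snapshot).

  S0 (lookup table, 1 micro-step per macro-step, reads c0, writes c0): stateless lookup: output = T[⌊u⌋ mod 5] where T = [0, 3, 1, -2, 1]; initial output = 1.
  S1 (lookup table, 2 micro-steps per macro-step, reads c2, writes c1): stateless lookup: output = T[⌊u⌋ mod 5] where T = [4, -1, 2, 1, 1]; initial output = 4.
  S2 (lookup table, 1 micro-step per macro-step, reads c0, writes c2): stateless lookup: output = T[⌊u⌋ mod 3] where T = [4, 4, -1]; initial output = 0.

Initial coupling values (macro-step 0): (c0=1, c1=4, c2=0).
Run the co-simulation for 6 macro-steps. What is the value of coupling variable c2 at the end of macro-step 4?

c2 at macro-step 4 = 4

macro 1: S0 reads c0=1 → after 1×micro: 3; S1 reads c2=0 → after 2×micro: 4; S2 reads c0=1 → after 1×micro: 4 ⇒ (c0=3, c1=4, c2=4)
macro 2: S0 reads c0=3 → after 1×micro: -2; S1 reads c2=4 → after 2×micro: 1; S2 reads c0=3 → after 1×micro: 4 ⇒ (c0=-2, c1=1, c2=4)
macro 3: S0 reads c0=-2 → after 1×micro: -2; S1 reads c2=4 → after 2×micro: 1; S2 reads c0=-2 → after 1×micro: 4 ⇒ (c0=-2, c1=1, c2=4)
macro 4: S0 reads c0=-2 → after 1×micro: -2; S1 reads c2=4 → after 2×micro: 1; S2 reads c0=-2 → after 1×micro: 4 ⇒ (c0=-2, c1=1, c2=4)
macro 5: S0 reads c0=-2 → after 1×micro: -2; S1 reads c2=4 → after 2×micro: 1; S2 reads c0=-2 → after 1×micro: 4 ⇒ (c0=-2, c1=1, c2=4)
macro 6: S0 reads c0=-2 → after 1×micro: -2; S1 reads c2=4 → after 2×micro: 1; S2 reads c0=-2 → after 1×micro: 4 ⇒ (c0=-2, c1=1, c2=4)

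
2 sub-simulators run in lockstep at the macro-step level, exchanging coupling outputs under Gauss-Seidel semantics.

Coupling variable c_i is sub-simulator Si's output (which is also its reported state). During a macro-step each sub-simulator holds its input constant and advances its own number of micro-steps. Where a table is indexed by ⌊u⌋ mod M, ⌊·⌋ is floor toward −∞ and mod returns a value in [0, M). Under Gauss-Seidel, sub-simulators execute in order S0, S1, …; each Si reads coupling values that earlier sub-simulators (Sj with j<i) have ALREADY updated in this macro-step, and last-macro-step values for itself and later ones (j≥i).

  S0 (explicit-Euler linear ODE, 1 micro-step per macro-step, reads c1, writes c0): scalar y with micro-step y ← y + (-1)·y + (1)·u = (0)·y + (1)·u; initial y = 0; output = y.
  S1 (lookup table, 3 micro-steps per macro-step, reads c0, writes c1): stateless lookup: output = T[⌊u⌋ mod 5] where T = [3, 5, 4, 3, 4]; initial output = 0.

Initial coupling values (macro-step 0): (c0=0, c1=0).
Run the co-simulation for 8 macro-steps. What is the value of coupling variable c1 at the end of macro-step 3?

macro 1: S0 reads c1=0 → after 1×micro: 0; S1 reads c0=0 → after 3×micro: 3 ⇒ (c0=0, c1=3)
macro 2: S0 reads c1=3 → after 1×micro: 3; S1 reads c0=3 → after 3×micro: 3 ⇒ (c0=3, c1=3)
macro 3: S0 reads c1=3 → after 1×micro: 3; S1 reads c0=3 → after 3×micro: 3 ⇒ (c0=3, c1=3)
macro 4: S0 reads c1=3 → after 1×micro: 3; S1 reads c0=3 → after 3×micro: 3 ⇒ (c0=3, c1=3)
macro 5: S0 reads c1=3 → after 1×micro: 3; S1 reads c0=3 → after 3×micro: 3 ⇒ (c0=3, c1=3)
macro 6: S0 reads c1=3 → after 1×micro: 3; S1 reads c0=3 → after 3×micro: 3 ⇒ (c0=3, c1=3)
macro 7: S0 reads c1=3 → after 1×micro: 3; S1 reads c0=3 → after 3×micro: 3 ⇒ (c0=3, c1=3)
macro 8: S0 reads c1=3 → after 1×micro: 3; S1 reads c0=3 → after 3×micro: 3 ⇒ (c0=3, c1=3)

c1 at macro-step 3 = 3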